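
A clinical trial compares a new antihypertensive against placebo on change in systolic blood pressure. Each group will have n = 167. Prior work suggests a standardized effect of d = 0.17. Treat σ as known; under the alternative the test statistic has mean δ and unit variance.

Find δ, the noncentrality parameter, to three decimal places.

δ = d·√(n/2) = 0.17 × √(167/2) = 1.5534

δ ≈ 1.553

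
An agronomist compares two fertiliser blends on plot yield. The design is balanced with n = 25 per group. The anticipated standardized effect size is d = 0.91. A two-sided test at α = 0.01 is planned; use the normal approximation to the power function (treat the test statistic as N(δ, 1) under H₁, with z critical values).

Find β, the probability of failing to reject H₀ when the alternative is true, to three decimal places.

Noncentrality parameter: δ = d·√(n/2) = 0.91 × √(25/2) = 3.2173
Two-sided α = 0.01 → critical value z_{0.005} = 2.576.
Power = Φ(δ − 2.576) + Φ(−δ − 2.576) = Φ(0.642) + Φ(-5.793) = 0.7394 + 0.0000 = 0.7394.
Type II error: β = 1 − power = 1 − 0.7394 = 0.2606.

β ≈ 0.261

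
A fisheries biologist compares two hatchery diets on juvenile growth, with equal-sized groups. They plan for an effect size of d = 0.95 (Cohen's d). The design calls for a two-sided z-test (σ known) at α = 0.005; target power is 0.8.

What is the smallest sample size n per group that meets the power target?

Set Φ(δ − 2.807) = 0.8; then δ − 2.807 = Φ⁻¹(0.8) = 0.842, giving δ = 3.649.
(Ignoring the negligible lower-tail rejection probability gives the usual closed-form inversion.)
δ = d·√(n/2) ⇒ n = 2(δ/d)² = 2 × (3.649 / 0.95)² = 29.50.
Round up to the next whole unit.

n = 30 per group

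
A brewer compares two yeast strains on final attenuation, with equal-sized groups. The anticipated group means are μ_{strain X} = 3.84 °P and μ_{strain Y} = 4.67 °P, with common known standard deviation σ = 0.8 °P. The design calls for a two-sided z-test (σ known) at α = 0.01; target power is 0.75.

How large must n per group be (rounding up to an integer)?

n = 20 per group

Standardized effect: d = |μ_{strain X} − μ_{strain Y}| / σ = |3.84 − 4.67| / 0.8 = 1.0375
For power 0.75 need Φ(δ − z_{0.005}) = 0.75, so δ = z_{0.005} + z_{0.25} = 2.576 + 0.674 = 3.250.
(Ignoring the negligible lower-tail rejection probability gives the usual closed-form inversion.)
δ = d·√(n/2) ⇒ n = 2(δ/d)² = 2 × (3.250 / 1.0375)² = 19.63.
Rounding up, n = 20 per group.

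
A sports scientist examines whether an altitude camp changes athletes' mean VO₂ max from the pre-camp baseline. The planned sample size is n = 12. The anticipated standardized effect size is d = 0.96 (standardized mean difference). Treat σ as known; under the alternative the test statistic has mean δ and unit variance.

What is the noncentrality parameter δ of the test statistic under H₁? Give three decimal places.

δ ≈ 3.326

The noncentrality parameter scales effect size by the design's sample-size factor: δ = d·√n = 0.96 × √12 = 3.3255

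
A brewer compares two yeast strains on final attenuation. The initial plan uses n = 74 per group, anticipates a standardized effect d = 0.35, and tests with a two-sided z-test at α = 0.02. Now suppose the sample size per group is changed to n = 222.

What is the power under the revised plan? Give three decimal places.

Power ≈ 0.913

With n = 222 per group: δ = d·√(n/2) = 0.35 × √(222/2) = 3.6875. Critical value z_{0.01} = 2.326.
Revised power = Φ(δ − 2.326) + Φ(−δ − 2.326) = Φ(1.361) + Φ(-6.014) = 0.9133 + 0.0000 = 0.9133.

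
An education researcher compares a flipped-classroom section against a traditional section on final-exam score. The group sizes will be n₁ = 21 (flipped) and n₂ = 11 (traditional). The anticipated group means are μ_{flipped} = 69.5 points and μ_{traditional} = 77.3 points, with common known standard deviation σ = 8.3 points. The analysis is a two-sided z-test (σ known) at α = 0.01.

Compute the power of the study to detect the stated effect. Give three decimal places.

Power ≈ 0.480

Standardized effect: d = |μ_{flipped} − μ_{traditional}| / σ = |69.5 − 77.3| / 8.3 = 0.9398
Noncentrality parameter: δ = d / √(1/n₁ + 1/n₂) = 0.9398 / √(1/21 + 1/11) = 2.5249
Critical value for a two-sided test at α = 0.01: z_{α/2} = 2.576.
Power = Φ(δ − 2.576) + Φ(−δ − 2.576) = Φ(-0.051) + Φ(-5.101) = 0.4797 + 0.0000 = 0.4797.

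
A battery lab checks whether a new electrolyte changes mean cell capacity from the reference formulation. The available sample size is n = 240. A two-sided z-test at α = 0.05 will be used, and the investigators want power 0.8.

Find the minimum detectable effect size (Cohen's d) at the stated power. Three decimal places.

Required noncentrality: δ = z_{0.025} + z_{0.20} = 1.960 + 0.842 = 2.802.
(The second rejection-region term Φ(−δ − z_{α/2}) is negligible and dropped.)
δ = d·√n ⇒ d = δ/√n = 2.802/√240 = 0.1808.

d ≈ 0.181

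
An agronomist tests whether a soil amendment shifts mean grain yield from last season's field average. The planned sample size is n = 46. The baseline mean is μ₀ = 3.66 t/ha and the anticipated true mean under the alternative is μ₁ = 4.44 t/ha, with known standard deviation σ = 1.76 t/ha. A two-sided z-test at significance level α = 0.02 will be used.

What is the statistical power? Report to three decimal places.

Power ≈ 0.752

Standardized effect: d = |μ₁ − μ₀| / σ = |4.44 − 3.66| / 1.76 = 0.4432
Noncentrality parameter: δ = d·√n = 0.4432 × √46 = 3.0058
Critical value for a two-sided test at α = 0.02: z_{α/2} = 2.326.
Power = Φ(δ − 2.326) + Φ(−δ − 2.326) = Φ(0.679) + Φ(-5.332) = 0.7516 + 0.0000 = 0.7516.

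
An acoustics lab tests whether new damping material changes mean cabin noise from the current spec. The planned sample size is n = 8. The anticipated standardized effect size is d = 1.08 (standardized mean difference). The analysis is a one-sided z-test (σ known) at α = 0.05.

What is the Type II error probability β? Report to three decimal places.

Noncentrality parameter: δ = d·√n = 1.08 × √8 = 3.0547
Critical value for a one-sided test at α = 0.05: z_α = 1.645.
Power = P(Z > 1.645 − δ) = Φ(1.410) = 0.9207.
Type II error: β = 1 − power = 1 − 0.9207 = 0.0793.

β ≈ 0.079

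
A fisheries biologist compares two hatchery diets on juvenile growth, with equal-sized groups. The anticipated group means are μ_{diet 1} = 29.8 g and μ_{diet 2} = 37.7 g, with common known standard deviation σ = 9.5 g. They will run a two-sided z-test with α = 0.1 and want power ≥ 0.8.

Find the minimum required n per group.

n = 18 per group

Standardized effect: d = |μ_{diet 1} − μ_{diet 2}| / σ = |29.8 − 37.7| / 9.5 = 0.8316
For power 0.8 need Φ(δ − z_{0.05}) = 0.8, so δ = z_{0.05} + z_{0.20} = 1.645 + 0.842 = 2.486.
(The Φ(−δ − z_{α/2}) term is vanishingly small for δ > 0 and is dropped in the standard sample-size formula.)
δ = d·√(n/2) ⇒ n = 2(δ/d)² = 2 × (2.486 / 0.8316)² = 17.88.
Rounding up, n = 18 per group.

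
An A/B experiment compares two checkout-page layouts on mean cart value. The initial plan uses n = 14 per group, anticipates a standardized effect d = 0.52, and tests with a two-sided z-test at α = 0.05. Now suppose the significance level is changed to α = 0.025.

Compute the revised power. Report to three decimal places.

δ = d·√(n/2) = 0.52 × √(14/2) = 1.3758 (unchanged). New critical value: z_{0.0125} = 2.241.
Revised power = Φ(δ − 2.241) + Φ(−δ − 2.241) = Φ(-0.866) + Φ(-3.617) = 0.1934 + 0.0001 = 0.1935.

Power ≈ 0.194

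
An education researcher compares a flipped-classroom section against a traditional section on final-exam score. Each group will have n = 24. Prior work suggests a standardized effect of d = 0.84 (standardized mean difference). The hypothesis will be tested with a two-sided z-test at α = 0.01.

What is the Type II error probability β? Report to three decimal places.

Noncentrality parameter: δ = d·√(n/2) = 0.84 × √(24/2) = 2.9098
Two-sided α = 0.01 → critical value z_{0.005} = 2.576.
Power = Φ(δ − 2.576) + Φ(−δ − 2.576) = Φ(0.334) + Φ(-5.486) = 0.6308 + 0.0000 = 0.6308.
Type II error: β = 1 − power = 1 − 0.6308 = 0.3692.

β ≈ 0.369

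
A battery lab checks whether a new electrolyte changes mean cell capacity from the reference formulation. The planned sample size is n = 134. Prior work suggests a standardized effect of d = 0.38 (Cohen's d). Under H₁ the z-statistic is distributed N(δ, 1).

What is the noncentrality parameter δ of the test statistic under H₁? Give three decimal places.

The noncentrality parameter scales effect size by the design's sample-size factor: δ = d·√n = 0.38 × √134 = 4.3988

δ ≈ 4.399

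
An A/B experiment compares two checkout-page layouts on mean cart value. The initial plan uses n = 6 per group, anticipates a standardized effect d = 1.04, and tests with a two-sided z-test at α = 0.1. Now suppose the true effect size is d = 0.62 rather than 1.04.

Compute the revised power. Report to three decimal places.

Power ≈ 0.287

With d = 0.62: δ = d·√(n/2) = 0.62 × √(6/2) = 1.0739. Critical value z_{0.05} = 1.645.
Revised power = Φ(δ − 1.645) + Φ(−δ − 1.645) = Φ(-0.571) + Φ(-2.719) = 0.2840 + 0.0033 = 0.2873.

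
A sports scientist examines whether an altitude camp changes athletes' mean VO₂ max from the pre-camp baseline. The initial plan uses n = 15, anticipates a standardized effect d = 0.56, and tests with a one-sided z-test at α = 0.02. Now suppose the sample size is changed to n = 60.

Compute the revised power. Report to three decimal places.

Power ≈ 0.989

With n = 60: δ = d·√n = 0.56 × √60 = 4.3377. Critical value z_{0.02} = 2.054.
Revised power = P(Z > 2.054 − δ) = Φ(2.284) = 0.9888.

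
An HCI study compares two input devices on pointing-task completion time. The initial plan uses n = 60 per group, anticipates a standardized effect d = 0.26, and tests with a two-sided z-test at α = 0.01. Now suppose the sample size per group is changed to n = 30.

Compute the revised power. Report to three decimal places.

With n = 30 per group: δ = d·√(n/2) = 0.26 × √(30/2) = 1.0070. Critical value z_{0.005} = 2.576.
Revised power = Φ(δ − 2.576) + Φ(−δ − 2.576) = Φ(-1.569) + Φ(-3.583) = 0.0583 + 0.0002 = 0.0585.

Power ≈ 0.059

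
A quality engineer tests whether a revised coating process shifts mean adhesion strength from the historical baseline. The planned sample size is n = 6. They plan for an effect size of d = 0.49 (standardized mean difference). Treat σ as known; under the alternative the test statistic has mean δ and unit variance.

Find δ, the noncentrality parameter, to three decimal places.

δ ≈ 1.200

δ = d·√n = 0.49 × √6 = 1.2002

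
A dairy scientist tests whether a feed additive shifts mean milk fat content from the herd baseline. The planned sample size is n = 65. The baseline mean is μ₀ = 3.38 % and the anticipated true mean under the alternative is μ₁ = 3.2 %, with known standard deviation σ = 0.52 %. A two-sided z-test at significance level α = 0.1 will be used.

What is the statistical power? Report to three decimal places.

Standardized effect: d = |μ₁ − μ₀| / σ = |3.2 − 3.38| / 0.52 = 0.3462
Noncentrality parameter: λ = d·√n = 0.3462 × √65 = 2.7908
Critical value for a two-sided test at α = 0.1: z_{α/2} = 1.645.
Power = Φ(λ − 1.645) + Φ(−λ − 1.645) = Φ(1.146) + Φ(-4.436) = 0.8741 + 0.0000 = 0.8741.

Power ≈ 0.874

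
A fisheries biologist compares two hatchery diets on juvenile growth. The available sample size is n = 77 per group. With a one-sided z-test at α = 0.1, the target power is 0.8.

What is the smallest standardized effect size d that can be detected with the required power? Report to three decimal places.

Required noncentrality: δ = z_{0.1} + z_{0.20} = 1.282 + 0.842 = 2.123.
δ = d·√(n/2) ⇒ d = δ/√(n/2) = 2.123/√(77/2) = 0.3422.

d ≈ 0.342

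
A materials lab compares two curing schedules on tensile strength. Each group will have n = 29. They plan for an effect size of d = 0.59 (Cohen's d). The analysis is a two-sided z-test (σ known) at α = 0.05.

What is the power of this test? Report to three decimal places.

Noncentrality parameter: δ = d·√(n/2) = 0.59 × √(29/2) = 2.2467
Two-sided α = 0.05 → critical value z_{0.025} = 1.960.
Power = Φ(δ − 1.960) + Φ(−δ − 1.960) = Φ(0.287) + Φ(-4.207) = 0.6128 + 0.0000 = 0.6128.

Power ≈ 0.613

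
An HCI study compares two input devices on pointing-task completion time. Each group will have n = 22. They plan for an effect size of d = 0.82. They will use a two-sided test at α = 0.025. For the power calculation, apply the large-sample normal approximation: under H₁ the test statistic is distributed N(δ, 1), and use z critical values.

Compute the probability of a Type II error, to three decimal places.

β ≈ 0.316

Noncentrality parameter: δ = d·√(n/2) = 0.82 × √(22/2) = 2.7196
Critical value for a two-sided test at α = 0.025: z_{α/2} = 2.241.
Power = Φ(δ − 2.241) + Φ(−δ − 2.241) = Φ(0.478) + Φ(-4.961) = 0.6838 + 0.0000 = 0.6838.
Type II error: β = 1 − power = 1 − 0.6838 = 0.3162.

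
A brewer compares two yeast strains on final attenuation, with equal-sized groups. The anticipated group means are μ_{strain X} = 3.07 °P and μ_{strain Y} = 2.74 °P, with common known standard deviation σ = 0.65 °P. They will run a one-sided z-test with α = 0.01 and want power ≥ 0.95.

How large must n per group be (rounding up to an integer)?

Standardized effect: d = |μ_{strain X} − μ_{strain Y}| / σ = |3.07 − 2.74| / 0.65 = 0.5077
Set Φ(δ − 2.326) = 0.95; then δ − 2.326 = Φ⁻¹(0.95) = 1.645, giving δ = 3.971.
δ = d·√(n/2) ⇒ n = 2(δ/d)² = 2 × (3.971 / 0.5077)² = 122.37.
Round up to the next whole unit.

n = 123 per group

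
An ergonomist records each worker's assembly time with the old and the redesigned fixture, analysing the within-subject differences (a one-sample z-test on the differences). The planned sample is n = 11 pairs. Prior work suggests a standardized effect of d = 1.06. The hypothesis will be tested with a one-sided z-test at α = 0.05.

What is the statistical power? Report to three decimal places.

Noncentrality parameter: δ = d·√n = 1.06 × √11 = 3.5156
Critical value for a one-sided test at α = 0.05: z_α = 1.645.
Power = P(Z > 1.645 − δ) = Φ(1.871) = 0.9693.

Power ≈ 0.969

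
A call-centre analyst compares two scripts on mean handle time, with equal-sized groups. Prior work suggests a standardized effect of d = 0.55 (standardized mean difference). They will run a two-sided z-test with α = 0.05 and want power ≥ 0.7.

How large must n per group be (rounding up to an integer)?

Set Φ(δ − 1.960) = 0.7; then δ − 1.960 = Φ⁻¹(0.7) = 0.524, giving δ = 2.484.
(Ignoring the negligible lower-tail rejection probability gives the usual closed-form inversion.)
δ = d·√(n/2) ⇒ n = 2(δ/d)² = 2 × (2.484 / 0.55)² = 40.81.
Rounding up, n = 41 per group.

n = 41 per group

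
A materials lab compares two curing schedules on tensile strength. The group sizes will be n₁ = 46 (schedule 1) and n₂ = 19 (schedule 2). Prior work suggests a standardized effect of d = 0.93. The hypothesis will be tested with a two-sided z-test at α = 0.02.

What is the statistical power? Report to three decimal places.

Noncentrality parameter: δ = d / √(1/n₁ + 1/n₂) = 0.93 / √(1/46 + 1/19) = 3.4102
Critical value for a two-sided test at α = 0.02: z_{α/2} = 2.326.
Power = Φ(δ − 2.326) + Φ(−δ − 2.326) = Φ(1.084) + Φ(-5.737) = 0.8608 + 0.0000 = 0.8608.

Power ≈ 0.861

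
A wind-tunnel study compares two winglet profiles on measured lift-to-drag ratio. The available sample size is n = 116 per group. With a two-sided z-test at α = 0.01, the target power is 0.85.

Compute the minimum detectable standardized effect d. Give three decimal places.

Need Φ(δ − 2.576) = 0.85, so δ = 2.576 + 1.036 = 3.612.
(Lower-tail contribution to power is negligible for δ > 0.)
δ = d·√(n/2) ⇒ d = δ/√(n/2) = 3.612/√(116/2) = 0.4743.

d ≈ 0.474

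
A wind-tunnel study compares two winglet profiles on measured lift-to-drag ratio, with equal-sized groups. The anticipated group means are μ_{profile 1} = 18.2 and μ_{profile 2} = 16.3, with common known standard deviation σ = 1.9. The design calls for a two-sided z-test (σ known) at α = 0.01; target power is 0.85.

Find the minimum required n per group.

n = 27 per group

Standardized effect: d = |μ_{profile 1} − μ_{profile 2}| / σ = |18.2 − 16.3| / 1.9 = 1.0000
Set Φ(δ − 2.576) = 0.85; then δ − 2.576 = Φ⁻¹(0.85) = 1.036, giving δ = 3.612.
(Ignoring the negligible lower-tail rejection probability gives the usual closed-form inversion.)
δ = d·√(n/2) ⇒ n = 2(δ/d)² = 2 × (3.612 / 1.0000)² = 26.10.
Rounding up, n = 27 per group.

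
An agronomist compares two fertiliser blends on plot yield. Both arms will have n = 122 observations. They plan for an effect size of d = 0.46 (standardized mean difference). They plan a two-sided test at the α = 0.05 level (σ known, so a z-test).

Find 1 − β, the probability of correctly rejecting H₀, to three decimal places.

Power ≈ 0.949

Noncentrality parameter: δ = d·√(n/2) = 0.46 × √(122/2) = 3.5927
Two-sided α = 0.05 → critical value z_{0.025} = 1.960.
Power = Φ(δ − 1.960) + Φ(−δ − 1.960) = Φ(1.633) + Φ(-5.553) = 0.9487 + 0.0000 = 0.9487.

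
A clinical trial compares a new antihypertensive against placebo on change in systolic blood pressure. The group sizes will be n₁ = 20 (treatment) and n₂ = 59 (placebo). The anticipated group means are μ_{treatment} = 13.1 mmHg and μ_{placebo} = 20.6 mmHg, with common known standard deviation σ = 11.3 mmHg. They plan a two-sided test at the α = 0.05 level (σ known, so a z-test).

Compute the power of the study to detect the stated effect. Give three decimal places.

Power ≈ 0.727

Standardized effect: d = |μ_{treatment} − μ_{placebo}| / σ = |13.1 − 20.6| / 11.3 = 0.6637
Noncentrality parameter: δ = d / √(1/n₁ + 1/n₂) = 0.6637 / √(1/20 + 1/59) = 2.5651
Two-sided α = 0.05 → critical value z_{0.025} = 1.960.
Power = Φ(δ − 1.960) + Φ(−δ − 1.960) = Φ(0.605) + Φ(-4.525) = 0.7275 + 0.0000 = 0.7275.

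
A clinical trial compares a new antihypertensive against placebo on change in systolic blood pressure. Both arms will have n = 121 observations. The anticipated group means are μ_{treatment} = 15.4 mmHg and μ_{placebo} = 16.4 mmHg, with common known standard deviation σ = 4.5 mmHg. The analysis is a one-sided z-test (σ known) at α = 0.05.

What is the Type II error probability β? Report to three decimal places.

Standardized effect: d = |μ_{treatment} − μ_{placebo}| / σ = |15.4 − 16.4| / 4.5 = 0.2222
Noncentrality parameter: δ = d·√(n/2) = 0.2222 × √(121/2) = 1.7285
One-sided α = 0.05 → critical value z_{0.05} = 1.645.
Power = P(Z > 1.645 − δ) = Φ(0.084) = 0.5333.
Type II error: β = 1 − power = 1 − 0.5333 = 0.4667.

β ≈ 0.467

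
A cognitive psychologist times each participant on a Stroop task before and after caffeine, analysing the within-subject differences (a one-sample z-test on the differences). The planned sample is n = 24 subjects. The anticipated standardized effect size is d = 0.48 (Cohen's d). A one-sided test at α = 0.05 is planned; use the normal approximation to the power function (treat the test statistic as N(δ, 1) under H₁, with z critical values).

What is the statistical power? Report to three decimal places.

Noncentrality parameter: δ = d·√n = 0.48 × √24 = 2.3515
Critical value for a one-sided test at α = 0.05: z_α = 1.645.
Power = Φ(δ − 1.645) = Φ(0.707) = 0.7601.

Power ≈ 0.760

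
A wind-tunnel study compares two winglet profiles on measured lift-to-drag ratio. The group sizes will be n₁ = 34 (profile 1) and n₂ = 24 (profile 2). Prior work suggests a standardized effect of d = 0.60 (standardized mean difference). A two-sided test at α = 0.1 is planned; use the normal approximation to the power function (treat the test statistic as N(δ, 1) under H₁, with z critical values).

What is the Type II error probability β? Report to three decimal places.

Noncentrality parameter: δ = d / √(1/n₁ + 1/n₂) = 0.60 / √(1/34 + 1/24) = 2.2505
Critical value for a two-sided test at α = 0.1: z_{α/2} = 1.645.
Power = Φ(δ − 1.645) + Φ(−δ − 1.645) = Φ(0.606) + Φ(-3.895) = 0.7276 + 0.0000 = 0.7277.
Type II error: β = 1 − power = 1 − 0.7277 = 0.2723.

β ≈ 0.272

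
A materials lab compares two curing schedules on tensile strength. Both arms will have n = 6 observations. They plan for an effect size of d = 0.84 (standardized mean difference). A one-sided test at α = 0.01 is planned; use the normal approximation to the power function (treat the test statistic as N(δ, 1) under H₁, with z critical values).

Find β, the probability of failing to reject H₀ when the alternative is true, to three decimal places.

β ≈ 0.808

Noncentrality parameter: δ = d·√(n/2) = 0.84 × √(6/2) = 1.4549
One-sided α = 0.01 → critical value z_{0.01} = 2.326.
Power = Φ(δ − 2.326) = Φ(-0.871) = 0.1918.
Type II error: β = 1 − power = 1 − 0.1918 = 0.8082.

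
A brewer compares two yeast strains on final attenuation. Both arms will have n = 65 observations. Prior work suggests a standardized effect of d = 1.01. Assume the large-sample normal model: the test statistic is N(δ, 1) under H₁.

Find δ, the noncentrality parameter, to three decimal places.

δ ≈ 5.758

δ = d·√(n/2) = 1.01 × √(65/2) = 5.7579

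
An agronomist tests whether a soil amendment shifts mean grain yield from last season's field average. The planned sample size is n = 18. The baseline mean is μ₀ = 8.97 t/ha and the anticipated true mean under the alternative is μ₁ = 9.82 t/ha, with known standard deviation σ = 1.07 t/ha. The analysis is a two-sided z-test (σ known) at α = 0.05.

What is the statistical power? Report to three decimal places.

Power ≈ 0.921

Standardized effect: d = |μ₁ − μ₀| / σ = |9.82 − 8.97| / 1.07 = 0.7944
Noncentrality parameter: λ = d·√n = 0.7944 × √18 = 3.3703
Two-sided α = 0.05 → critical value z_{0.025} = 1.960.
Power = Φ(λ − 1.960) + Φ(−λ − 1.960) = Φ(1.410) + Φ(-5.330) = 0.9208 + 0.0000 = 0.9208.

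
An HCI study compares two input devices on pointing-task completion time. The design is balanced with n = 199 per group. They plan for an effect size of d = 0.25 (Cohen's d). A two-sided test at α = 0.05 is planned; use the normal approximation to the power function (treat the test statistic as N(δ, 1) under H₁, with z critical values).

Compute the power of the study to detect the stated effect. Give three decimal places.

Noncentrality parameter: δ = d·√(n/2) = 0.25 × √(199/2) = 2.4937
Two-sided α = 0.05 → critical value z_{0.025} = 1.960.
Power = Φ(δ − 1.960) + Φ(−δ − 1.960) = Φ(0.534) + Φ(-4.454) = 0.7033 + 0.0000 = 0.7033.

Power ≈ 0.703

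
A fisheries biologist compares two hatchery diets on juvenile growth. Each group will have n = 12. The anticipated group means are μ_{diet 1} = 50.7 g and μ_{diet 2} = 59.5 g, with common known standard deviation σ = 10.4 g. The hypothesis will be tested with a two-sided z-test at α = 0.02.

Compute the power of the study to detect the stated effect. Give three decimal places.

Power ≈ 0.400

Standardized effect: d = |μ_{diet 1} − μ_{diet 2}| / σ = |50.7 − 59.5| / 10.4 = 0.8462
Noncentrality parameter: δ = d·√(n/2) = 0.8462 × √(12/2) = 2.0726
Critical value for a two-sided test at α = 0.02: z_{α/2} = 2.326.
Power = Φ(δ − 2.326) + Φ(−δ − 2.326) = Φ(-0.254) + Φ(-4.399) = 0.3999 + 0.0000 = 0.3999.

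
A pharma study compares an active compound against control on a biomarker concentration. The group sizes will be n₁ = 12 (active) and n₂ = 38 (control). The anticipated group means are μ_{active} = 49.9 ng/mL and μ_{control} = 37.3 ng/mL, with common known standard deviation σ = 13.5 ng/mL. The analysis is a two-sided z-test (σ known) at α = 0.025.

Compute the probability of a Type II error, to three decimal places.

β ≈ 0.282

Standardized effect: d = |μ_{active} − μ_{control}| / σ = |49.9 − 37.3| / 13.5 = 0.9333
Noncentrality parameter: δ = d / √(1/n₁ + 1/n₂) = 0.9333 / √(1/12 + 1/38) = 2.8186
Critical value for a two-sided test at α = 0.025: z_{α/2} = 2.241.
Power = Φ(δ − 2.241) + Φ(−δ − 2.241) = Φ(0.577) + Φ(-5.060) = 0.7181 + 0.0000 = 0.7181.
Type II error: β = 1 − power = 1 − 0.7181 = 0.2819.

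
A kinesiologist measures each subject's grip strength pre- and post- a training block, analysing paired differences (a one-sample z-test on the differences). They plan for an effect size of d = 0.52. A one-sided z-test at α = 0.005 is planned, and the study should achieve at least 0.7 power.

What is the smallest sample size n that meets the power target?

n = 36

Set Φ(δ − 2.576) = 0.7; then δ − 2.576 = Φ⁻¹(0.7) = 0.524, giving δ = 3.100.
δ = d·√n ⇒ n = (δ/d)² = (3.100 / 0.52)² = 35.55.
Round up to the next whole unit.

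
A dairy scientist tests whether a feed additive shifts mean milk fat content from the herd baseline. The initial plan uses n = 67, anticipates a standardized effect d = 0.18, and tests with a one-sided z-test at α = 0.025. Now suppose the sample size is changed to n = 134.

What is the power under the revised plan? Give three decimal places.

Power ≈ 0.549

With n = 134: δ = d·√n = 0.18 × √134 = 2.0837. Critical value z_{0.025} = 1.960.
Revised power = P(Z > 1.960 − δ) = Φ(0.124) = 0.5492.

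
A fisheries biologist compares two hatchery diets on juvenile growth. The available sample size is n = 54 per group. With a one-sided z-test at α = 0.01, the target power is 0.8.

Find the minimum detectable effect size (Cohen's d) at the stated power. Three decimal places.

Need Φ(δ − 2.326) = 0.8, so δ = 2.326 + 0.842 = 3.168.
δ = d·√(n/2) ⇒ d = δ/√(n/2) = 3.168/√(54/2) = 0.6097.

d ≈ 0.610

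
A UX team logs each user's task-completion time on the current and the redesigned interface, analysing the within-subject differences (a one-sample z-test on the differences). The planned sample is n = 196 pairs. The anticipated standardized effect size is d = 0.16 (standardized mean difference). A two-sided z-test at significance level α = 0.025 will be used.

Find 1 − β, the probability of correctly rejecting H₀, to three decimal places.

Noncentrality parameter: δ = d·√n = 0.16 × √196 = 2.2400
Critical value for a two-sided test at α = 0.025: z_{α/2} = 2.241.
Power = Φ(δ − 2.241) + Φ(−δ − 2.241) = Φ(-0.001) + Φ(-4.481) = 0.4994 + 0.0000 = 0.4994.

Power ≈ 0.499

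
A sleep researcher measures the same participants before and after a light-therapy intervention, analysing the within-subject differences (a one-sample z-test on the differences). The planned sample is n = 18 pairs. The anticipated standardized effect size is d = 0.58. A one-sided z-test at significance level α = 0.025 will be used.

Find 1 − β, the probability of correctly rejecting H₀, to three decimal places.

Noncentrality parameter: δ = d·√n = 0.58 × √18 = 2.4607
One-sided α = 0.025 → critical value z_{0.025} = 1.960.
Power = Φ(δ − 1.960) = Φ(0.501) = 0.6917.

Power ≈ 0.692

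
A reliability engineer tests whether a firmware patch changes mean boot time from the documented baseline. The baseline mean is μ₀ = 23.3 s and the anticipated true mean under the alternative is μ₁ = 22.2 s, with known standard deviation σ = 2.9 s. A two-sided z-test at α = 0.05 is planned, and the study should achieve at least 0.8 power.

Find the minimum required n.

Standardized effect: d = |μ₁ − μ₀| / σ = |22.2 − 23.3| / 2.9 = 0.3793
For power 0.8 need Φ(δ − z_{0.025}) = 0.8, so δ = z_{0.025} + z_{0.20} = 1.960 + 0.842 = 2.802.
(For δ > 0 the lower-tail rejection region contributes negligibly to power, so the one-term inversion is standard.)
δ = d·√n ⇒ n = (δ/d)² = (2.802 / 0.3793)² = 54.55.
Rounding up, n = 55.

n = 55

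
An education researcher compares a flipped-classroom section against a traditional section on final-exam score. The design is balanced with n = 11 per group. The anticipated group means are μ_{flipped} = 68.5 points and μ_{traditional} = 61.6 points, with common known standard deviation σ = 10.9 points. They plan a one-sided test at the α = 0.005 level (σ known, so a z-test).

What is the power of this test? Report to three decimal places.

Power ≈ 0.138

Standardized effect: d = |μ_{flipped} − μ_{traditional}| / σ = |68.5 − 61.6| / 10.9 = 0.6330
Noncentrality parameter: δ = d·√(n/2) = 0.6330 × √(11/2) = 1.4846
One-sided α = 0.005 → critical value z_{0.005} = 2.576.
Power = Φ(δ − 2.576) = Φ(-1.091) = 0.1376.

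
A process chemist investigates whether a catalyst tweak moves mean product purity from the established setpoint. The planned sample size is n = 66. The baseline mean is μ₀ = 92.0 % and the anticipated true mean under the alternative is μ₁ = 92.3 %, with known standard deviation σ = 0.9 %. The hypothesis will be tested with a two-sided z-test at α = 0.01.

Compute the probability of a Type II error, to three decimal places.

Standardized effect: d = |μ₁ − μ₀| / σ = |92.3 − 92.0| / 0.9 = 0.3333
Noncentrality parameter: λ = d·√n = 0.3333 × √66 = 2.7080
Critical value for a two-sided test at α = 0.01: z_{α/2} = 2.576.
Power = Φ(λ − 2.576) + Φ(−λ − 2.576) = Φ(0.132) + Φ(-5.284) = 0.5526 + 0.0000 = 0.5526.
Type II error: β = 1 − power = 1 − 0.5526 = 0.4474.

β ≈ 0.447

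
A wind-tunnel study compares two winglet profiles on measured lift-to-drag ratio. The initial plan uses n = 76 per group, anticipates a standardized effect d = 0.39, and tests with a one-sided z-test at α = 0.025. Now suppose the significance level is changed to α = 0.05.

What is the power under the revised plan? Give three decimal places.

Power ≈ 0.776

δ = d·√(n/2) = 0.39 × √(76/2) = 2.4041 (unchanged). New critical value: z_{0.05} = 1.645.
Revised power = Φ(δ − 1.645) = Φ(0.759) = 0.7762.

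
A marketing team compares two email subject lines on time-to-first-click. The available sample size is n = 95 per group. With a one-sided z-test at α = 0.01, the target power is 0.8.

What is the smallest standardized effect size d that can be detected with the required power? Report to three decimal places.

Required noncentrality: δ = z_{0.01} + z_{0.20} = 2.326 + 0.842 = 3.168.
δ = d·√(n/2) ⇒ d = δ/√(n/2) = 3.168/√(95/2) = 0.4597.

d ≈ 0.460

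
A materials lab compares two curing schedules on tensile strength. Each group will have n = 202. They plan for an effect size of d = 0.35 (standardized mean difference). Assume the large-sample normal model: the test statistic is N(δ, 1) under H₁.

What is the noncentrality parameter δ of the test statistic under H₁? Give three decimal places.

δ = d·√(n/2) = 0.35 × √(202/2) = 3.5175

δ ≈ 3.517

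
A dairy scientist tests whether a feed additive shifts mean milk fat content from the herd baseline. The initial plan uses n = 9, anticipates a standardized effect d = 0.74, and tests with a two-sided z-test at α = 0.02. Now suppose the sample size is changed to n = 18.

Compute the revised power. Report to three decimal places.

With n = 18: δ = d·√n = 0.74 × √18 = 3.1396. Critical value z_{0.01} = 2.326.
Revised power = Φ(δ − 2.326) + Φ(−δ − 2.326) = Φ(0.813) + Φ(-5.466) = 0.7920 + 0.0000 = 0.7920.

Power ≈ 0.792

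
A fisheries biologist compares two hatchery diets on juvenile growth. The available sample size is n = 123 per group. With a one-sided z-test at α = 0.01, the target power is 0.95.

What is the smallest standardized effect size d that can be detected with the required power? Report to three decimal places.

d ≈ 0.506

Need Φ(δ − 2.326) = 0.95, so δ = 2.326 + 1.645 = 3.971.
δ = d·√(n/2) ⇒ d = δ/√(n/2) = 3.971/√(123/2) = 0.5064.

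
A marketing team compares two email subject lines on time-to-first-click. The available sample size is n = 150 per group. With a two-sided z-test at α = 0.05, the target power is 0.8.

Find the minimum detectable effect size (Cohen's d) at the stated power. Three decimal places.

d ≈ 0.323

Need Φ(δ − 1.960) = 0.8, so δ = 1.960 + 0.842 = 2.802.
(Lower-tail contribution to power is negligible for δ > 0.)
δ = d·√(n/2) ⇒ d = δ/√(n/2) = 2.802/√(150/2) = 0.3235.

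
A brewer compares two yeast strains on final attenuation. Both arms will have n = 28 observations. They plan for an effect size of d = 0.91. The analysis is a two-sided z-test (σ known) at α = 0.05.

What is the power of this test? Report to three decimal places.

Noncentrality parameter: δ = d·√(n/2) = 0.91 × √(28/2) = 3.4049
Two-sided α = 0.05 → critical value z_{0.025} = 1.960.
Power = Φ(δ − 1.960) + Φ(−δ − 1.960) = Φ(1.445) + Φ(-5.365) = 0.9258 + 0.0000 = 0.9258.

Power ≈ 0.926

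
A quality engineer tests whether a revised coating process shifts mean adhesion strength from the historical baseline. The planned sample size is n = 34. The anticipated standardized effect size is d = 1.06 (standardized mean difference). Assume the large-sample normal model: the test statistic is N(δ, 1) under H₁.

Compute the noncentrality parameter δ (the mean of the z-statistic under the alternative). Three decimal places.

δ = d·√n = 1.06 × √34 = 6.1808

δ ≈ 6.181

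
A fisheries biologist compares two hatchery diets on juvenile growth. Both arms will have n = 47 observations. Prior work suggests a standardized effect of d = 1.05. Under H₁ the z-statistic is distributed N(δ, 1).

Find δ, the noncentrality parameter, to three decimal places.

δ ≈ 5.090

δ = d·√(n/2) = 1.05 × √(47/2) = 5.0901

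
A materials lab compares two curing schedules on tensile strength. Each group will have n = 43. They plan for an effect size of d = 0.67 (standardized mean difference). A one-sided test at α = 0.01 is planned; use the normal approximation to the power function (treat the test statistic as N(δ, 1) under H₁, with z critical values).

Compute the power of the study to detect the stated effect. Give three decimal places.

Noncentrality parameter: λ = d·√(n/2) = 0.67 × √(43/2) = 3.1067
Critical value for a one-sided test at α = 0.01: z_α = 2.326.
Power = Φ(λ − 2.326) = Φ(0.780) = 0.7824.

Power ≈ 0.782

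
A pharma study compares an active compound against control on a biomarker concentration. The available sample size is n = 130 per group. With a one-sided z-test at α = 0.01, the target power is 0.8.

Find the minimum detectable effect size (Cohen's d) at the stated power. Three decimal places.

d ≈ 0.393

Need Φ(δ − 2.326) = 0.8, so δ = 2.326 + 0.842 = 3.168.
δ = d·√(n/2) ⇒ d = δ/√(n/2) = 3.168/√(130/2) = 0.3929.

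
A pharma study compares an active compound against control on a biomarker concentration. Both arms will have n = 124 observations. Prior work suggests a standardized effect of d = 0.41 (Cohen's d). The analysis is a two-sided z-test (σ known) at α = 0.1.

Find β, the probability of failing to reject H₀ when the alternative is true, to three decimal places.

β ≈ 0.057

Noncentrality parameter: λ = d·√(n/2) = 0.41 × √(124/2) = 3.2283
Critical value for a two-sided test at α = 0.1: z_{α/2} = 1.645.
Power = Φ(λ − 1.645) + Φ(−λ − 1.645) = Φ(1.583) + Φ(-4.873) = 0.9433 + 0.0000 = 0.9433.
Type II error: β = 1 − power = 1 − 0.9433 = 0.0567.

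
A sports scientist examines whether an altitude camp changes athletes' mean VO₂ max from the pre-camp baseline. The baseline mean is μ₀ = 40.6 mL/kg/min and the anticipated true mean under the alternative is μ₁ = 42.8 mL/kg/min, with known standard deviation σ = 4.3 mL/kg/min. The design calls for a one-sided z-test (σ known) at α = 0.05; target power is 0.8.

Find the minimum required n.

Standardized effect: d = |μ₁ − μ₀| / σ = |42.8 − 40.6| / 4.3 = 0.5116
For power 0.8 need Φ(δ − z_{0.05}) = 0.8, so δ = z_{0.05} + z_{0.20} = 1.645 + 0.842 = 2.486.
δ = d·√n ⇒ n = (δ/d)² = (2.486 / 0.5116)² = 23.62.
Round up to the next whole unit.

n = 24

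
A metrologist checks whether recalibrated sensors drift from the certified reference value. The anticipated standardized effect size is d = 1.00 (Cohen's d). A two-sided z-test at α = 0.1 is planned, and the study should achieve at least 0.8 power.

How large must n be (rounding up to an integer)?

For power 0.8 need Φ(δ − z_{0.05}) = 0.8, so δ = z_{0.05} + z_{0.20} = 1.645 + 0.842 = 2.486.
(Ignoring the negligible lower-tail rejection probability gives the usual closed-form inversion.)
δ = d·√n ⇒ n = (δ/d)² = (2.486 / 1.00)² = 6.18.
Rounding up, n = 7.

n = 7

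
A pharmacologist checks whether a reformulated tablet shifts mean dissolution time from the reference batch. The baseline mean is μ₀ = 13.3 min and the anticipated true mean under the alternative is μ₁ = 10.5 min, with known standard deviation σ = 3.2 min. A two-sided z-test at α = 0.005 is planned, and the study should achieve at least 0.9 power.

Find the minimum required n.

Standardized effect: d = |μ₁ − μ₀| / σ = |10.5 − 13.3| / 3.2 = 0.8750
For power 0.9 need Φ(δ − z_{0.0025}) = 0.9, so δ = z_{0.0025} + z_{0.10} = 2.807 + 1.282 = 4.089.
(Ignoring the negligible lower-tail rejection probability gives the usual closed-form inversion.)
δ = d·√n ⇒ n = (δ/d)² = (4.089 / 0.8750)² = 21.83.
Round up to the next whole unit.

n = 22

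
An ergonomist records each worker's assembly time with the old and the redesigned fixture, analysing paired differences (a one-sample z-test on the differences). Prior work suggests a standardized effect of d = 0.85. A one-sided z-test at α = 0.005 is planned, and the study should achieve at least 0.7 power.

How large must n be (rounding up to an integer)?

n = 14

For power 0.7 need Φ(δ − z_{0.005}) = 0.7, so δ = z_{0.005} + z_{0.30} = 2.576 + 0.524 = 3.100.
δ = d·√n ⇒ n = (δ/d)² = (3.100 / 0.85)² = 13.30.
Round up to the next whole unit.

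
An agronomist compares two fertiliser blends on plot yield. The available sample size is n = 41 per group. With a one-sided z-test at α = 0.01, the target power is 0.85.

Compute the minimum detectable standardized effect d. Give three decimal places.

d ≈ 0.743

Required noncentrality: δ = z_{0.01} + z_{0.15} = 2.326 + 1.036 = 3.363.
δ = d·√(n/2) ⇒ d = δ/√(n/2) = 3.363/√(41/2) = 0.7427.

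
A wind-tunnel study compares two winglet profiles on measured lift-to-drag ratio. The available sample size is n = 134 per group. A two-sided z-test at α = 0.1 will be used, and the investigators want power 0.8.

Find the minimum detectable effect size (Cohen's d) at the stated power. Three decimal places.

Required noncentrality: δ = z_{0.05} + z_{0.20} = 1.645 + 0.842 = 2.486.
(Lower-tail contribution to power is negligible for δ > 0.)
δ = d·√(n/2) ⇒ d = δ/√(n/2) = 2.486/√(134/2) = 0.3038.

d ≈ 0.304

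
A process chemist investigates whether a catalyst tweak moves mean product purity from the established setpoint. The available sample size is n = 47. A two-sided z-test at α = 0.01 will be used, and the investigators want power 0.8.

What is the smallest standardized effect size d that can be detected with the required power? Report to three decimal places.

d ≈ 0.498

Need Φ(δ − 2.576) = 0.8, so δ = 2.576 + 0.842 = 3.417.
(Lower-tail contribution to power is negligible for δ > 0.)
δ = d·√n ⇒ d = δ/√n = 3.417/√47 = 0.4985.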